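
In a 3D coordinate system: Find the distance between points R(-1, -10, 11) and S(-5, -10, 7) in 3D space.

d = √[(x₂-x₁)² + (y₂-y₁)² + (z₂-z₁)²]
  = √[(-4)² + 0² + (-4)²]
  = √[16 + 0 + 16]
  = √32
  ≈ 5.657

5.657


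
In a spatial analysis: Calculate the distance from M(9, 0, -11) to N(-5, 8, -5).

d = √[(x₂-x₁)² + (y₂-y₁)² + (z₂-z₁)²]
  = √[(-14)² + 8² + 6²]
  = √[196 + 64 + 36]
  = √296
  ≈ 17.2

17.2


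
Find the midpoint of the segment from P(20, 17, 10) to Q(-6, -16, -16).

M = ((x₁+x₂)/2, (y₁+y₂)/2, (z₁+z₂)/2)
  = ((20 - 6)/2, (17 - 16)/2, (10 - 16)/2)
  = (14/2, 1/2, -6/2)
  = (7, 0.5, -3)

(7, 0.5, -3)


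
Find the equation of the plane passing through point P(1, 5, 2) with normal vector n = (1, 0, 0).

The plane through P with normal n = (a, b, c) satisfies n·(r - P) = 0,
i.e. ax + by + cz = a·x₀ + b·y₀ + c·z₀.
d = 1·1 + 0·5 + 0·2
  = 1 + 0 + 0
  = 1
Equation: x = 1

x = 1


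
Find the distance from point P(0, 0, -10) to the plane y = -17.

distance = |a·x₀ + b·y₀ + c·z₀ - d| / √(a² + b² + c²)
  = |0·0 + 1·0 + 0·(-10) - (-17)| / √(0² + 1² + 0²)
  = |0 + 0 + 0 + 17| / √(0 + 1 + 0)
  = |17| / √1
  = 17 / 1
  ≈ 17

17


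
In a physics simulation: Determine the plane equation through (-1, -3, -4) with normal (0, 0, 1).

The plane through P with normal n = (a, b, c) satisfies n·(r - P) = 0,
i.e. ax + by + cz = a·x₀ + b·y₀ + c·z₀.
d = 0·(-1) + 0·(-3) + 1·(-4)
  = 0 + 0 - 4
  = -4
Equation: z = -4

z = -4


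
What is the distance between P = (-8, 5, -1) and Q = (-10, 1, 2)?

d = √[(x₂-x₁)² + (y₂-y₁)² + (z₂-z₁)²]
  = √[(-2)² + (-4)² + 3²]
  = √[4 + 16 + 9]
  = √29
  ≈ 5.385

5.385


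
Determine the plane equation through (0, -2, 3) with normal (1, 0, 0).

The plane through P with normal n = (a, b, c) satisfies n·(r - P) = 0,
i.e. ax + by + cz = a·x₀ + b·y₀ + c·z₀.
d = 1·0 + 0·(-2) + 0·3
  = 0 + 0 + 0
  = 0
Equation: x = 0

x = 0


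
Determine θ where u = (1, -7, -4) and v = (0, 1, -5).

u·v = 1·0 + (-7)·1 + (-4)·(-5) = 0 - 7 + 20 = 13
|u| = √(1² + (-7)² + (-4)²) = √66 ≈ 8.124
|v| = √(0² + 1² + (-5)²) = √26 ≈ 5.099
cos θ = (u·v)/(|u||v|) = 13/(8.124·5.099) ≈ 0.3138
θ = arccos(0.3138) ≈ 71.71°

71.71°


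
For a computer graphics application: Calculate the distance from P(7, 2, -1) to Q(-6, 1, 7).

d = √[(x₂-x₁)² + (y₂-y₁)² + (z₂-z₁)²]
  = √[(-13)² + (-1)² + 8²]
  = √[169 + 1 + 64]
  = √234
  ≈ 15.3

15.3


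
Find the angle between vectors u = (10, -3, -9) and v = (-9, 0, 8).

u·v = 10·(-9) + (-3)·0 + (-9)·8 = -90 + 0 - 72 = -162
|u| = √(10² + (-3)² + (-9)²) = √190 ≈ 13.78
|v| = √((-9)² + 0² + 8²) = √145 ≈ 12.04
cos θ = (u·v)/(|u||v|) = -162/(13.78·12.04) ≈ -0.976
θ = arccos(-0.976) ≈ 167.4°

167.4°


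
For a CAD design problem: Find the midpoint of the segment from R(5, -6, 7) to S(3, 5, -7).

M = ((x₁+x₂)/2, (y₁+y₂)/2, (z₁+z₂)/2)
  = ((5 + 3)/2, (-6 + 5)/2, (7 - 7)/2)
  = (8/2, -1/2, 0/2)
  = (4, -0.5, 0)

(4, -0.5, 0)


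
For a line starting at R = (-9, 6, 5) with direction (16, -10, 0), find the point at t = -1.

P(t) = R + t·d
  = (-9 + 16·(-1), 6 + (-10)·(-1), 5 + 0·(-1))
  = (-9 - 16, 6 + 10, 5 + 0)
  = (-25, 16, 5)

(-25, 16, 5)


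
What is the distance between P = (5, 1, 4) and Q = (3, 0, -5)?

d = √[(x₂-x₁)² + (y₂-y₁)² + (z₂-z₁)²]
  = √[(-2)² + (-1)² + (-9)²]
  = √[4 + 1 + 81]
  = √86
  ≈ 9.274

9.274


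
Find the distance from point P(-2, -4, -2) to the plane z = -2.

distance = |a·x₀ + b·y₀ + c·z₀ - d| / √(a² + b² + c²)
  = |0·(-2) + 0·(-4) + 1·(-2) - (-2)| / √(0² + 0² + 1²)
  = |0 + 0 - 2 + 2| / √(0 + 0 + 1)
  = |0| / √1
  = 0 / 1
  ≈ 0

0


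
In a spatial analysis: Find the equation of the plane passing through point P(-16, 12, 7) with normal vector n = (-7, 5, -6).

The plane through P with normal n = (a, b, c) satisfies n·(r - P) = 0,
i.e. ax + by + cz = a·x₀ + b·y₀ + c·z₀.
d = (-7)·(-16) + 5·12 + (-6)·7
  = 112 + 60 - 42
  = 130
Equation: -7x + 5y - 6z = 130

-7x + 5y - 6z = 130


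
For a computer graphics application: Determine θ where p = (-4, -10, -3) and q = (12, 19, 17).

p·q = (-4)·12 + (-10)·19 + (-3)·17 = -48 - 190 - 51 = -289
|p| = √((-4)² + (-10)² + (-3)²) = √125 ≈ 11.18
|q| = √(12² + 19² + 17²) = √794 ≈ 28.18
cos θ = (p·q)/(|p||q|) = -289/(11.18·28.18) ≈ -0.9173
θ = arccos(-0.9173) ≈ 156.5°

156.5°


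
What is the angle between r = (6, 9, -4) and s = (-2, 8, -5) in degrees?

r·s = 6·(-2) + 9·8 + (-4)·(-5) = -12 + 72 + 20 = 80
|r| = √(6² + 9² + (-4)²) = √133 ≈ 11.53
|s| = √((-2)² + 8² + (-5)²) = √93 ≈ 9.644
cos θ = (r·s)/(|r||s|) = 80/(11.53·9.644) ≈ 0.7193
θ = arccos(0.7193) ≈ 44°

44°


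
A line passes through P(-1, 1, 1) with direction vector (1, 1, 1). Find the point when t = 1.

P(t) = P + t·d
  = (-1 + 1·1, 1 + 1·1, 1 + 1·1)
  = (-1 + 1, 1 + 1, 1 + 1)
  = (0, 2, 2)

(0, 2, 2)


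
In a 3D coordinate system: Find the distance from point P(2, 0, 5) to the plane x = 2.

distance = |a·x₀ + b·y₀ + c·z₀ - d| / √(a² + b² + c²)
  = |1·2 + 0·0 + 0·5 - 2| / √(1² + 0² + 0²)
  = |2 + 0 + 0 - 2| / √(1 + 0 + 0)
  = |0| / √1
  = 0 / 1
  ≈ 0

0


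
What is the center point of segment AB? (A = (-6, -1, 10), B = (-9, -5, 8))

M = ((x₁+x₂)/2, (y₁+y₂)/2, (z₁+z₂)/2)
  = ((-6 - 9)/2, (-1 - 5)/2, (10 + 8)/2)
  = (-15/2, -6/2, 18/2)
  = (-7.5, -3, 9)

(-7.5, -3, 9)


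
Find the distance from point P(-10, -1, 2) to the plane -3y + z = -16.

distance = |a·x₀ + b·y₀ + c·z₀ - d| / √(a² + b² + c²)
  = |0·(-10) + (-3)·(-1) + 1·2 - (-16)| / √(0² + (-3)² + 1²)
  = |0 + 3 + 2 + 16| / √(0 + 9 + 1)
  = |21| / √10
  = 21 / 3.162
  ≈ 6.641

6.641


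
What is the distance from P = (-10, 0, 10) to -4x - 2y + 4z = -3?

distance = |a·x₀ + b·y₀ + c·z₀ - d| / √(a² + b² + c²)
  = |(-4)·(-10) + (-2)·0 + 4·10 - (-3)| / √((-4)² + (-2)² + 4²)
  = |40 + 0 + 40 + 3| / √(16 + 4 + 16)
  = |83| / √36
  = 83 / 6
  ≈ 13.83

13.83


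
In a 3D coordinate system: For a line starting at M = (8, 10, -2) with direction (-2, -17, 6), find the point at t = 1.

P(t) = M + t·d
  = (8 + (-2)·1, 10 + (-17)·1, -2 + 6·1)
  = (8 - 2, 10 - 17, -2 + 6)
  = (6, -7, 4)

(6, -7, 4)


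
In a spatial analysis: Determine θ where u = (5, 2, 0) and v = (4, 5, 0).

u·v = 5·4 + 2·5 + 0·0 = 20 + 10 + 0 = 30
|u| = √(5² + 2² + 0²) = √29 ≈ 5.385
|v| = √(4² + 5² + 0²) = √41 ≈ 6.403
cos θ = (u·v)/(|u||v|) = 30/(5.385·6.403) ≈ 0.87
θ = arccos(0.87) ≈ 29.54°

29.54°


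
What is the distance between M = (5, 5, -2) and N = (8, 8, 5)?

d = √[(x₂-x₁)² + (y₂-y₁)² + (z₂-z₁)²]
  = √[3² + 3² + 7²]
  = √[9 + 9 + 49]
  = √67
  ≈ 8.185

8.185


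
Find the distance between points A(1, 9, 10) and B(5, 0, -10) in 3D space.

d = √[(x₂-x₁)² + (y₂-y₁)² + (z₂-z₁)²]
  = √[4² + (-9)² + (-20)²]
  = √[16 + 81 + 400]
  = √497
  ≈ 22.29

22.29


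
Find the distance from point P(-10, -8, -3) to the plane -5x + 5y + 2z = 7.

distance = |a·x₀ + b·y₀ + c·z₀ - d| / √(a² + b² + c²)
  = |(-5)·(-10) + 5·(-8) + 2·(-3) - 7| / √((-5)² + 5² + 2²)
  = |50 - 40 - 6 - 7| / √(25 + 25 + 4)
  = |-3| / √54
  = 3 / 7.348
  ≈ 0.4082

0.4082


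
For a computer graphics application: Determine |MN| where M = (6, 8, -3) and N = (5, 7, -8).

d = √[(x₂-x₁)² + (y₂-y₁)² + (z₂-z₁)²]
  = √[(-1)² + (-1)² + (-5)²]
  = √[1 + 1 + 25]
  = √27
  ≈ 5.196

5.196


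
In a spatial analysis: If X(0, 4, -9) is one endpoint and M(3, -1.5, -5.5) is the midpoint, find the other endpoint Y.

Y = 2M - X
  = (2·3 - 0, 2·(-1.5) - 4, 2·(-5.5) - (-9))
  = (6 + 0, -3 - 4, -11 + 9)
  = (6, -7, -2)

(6, -7, -2)


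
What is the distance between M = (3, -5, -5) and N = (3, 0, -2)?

d = √[(x₂-x₁)² + (y₂-y₁)² + (z₂-z₁)²]
  = √[0² + 5² + 3²]
  = √[0 + 25 + 9]
  = √34
  ≈ 5.831

5.831


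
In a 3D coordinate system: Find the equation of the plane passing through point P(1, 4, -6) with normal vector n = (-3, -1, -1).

The plane through P with normal n = (a, b, c) satisfies n·(r - P) = 0,
i.e. ax + by + cz = a·x₀ + b·y₀ + c·z₀.
d = (-3)·1 + (-1)·4 + (-1)·(-6)
  = -3 - 4 + 6
  = -1
Equation: -3x - y - z = -1

-3x - y - z = -1


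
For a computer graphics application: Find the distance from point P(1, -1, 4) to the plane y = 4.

distance = |a·x₀ + b·y₀ + c·z₀ - d| / √(a² + b² + c²)
  = |0·1 + 1·(-1) + 0·4 - 4| / √(0² + 1² + 0²)
  = |0 - 1 + 0 - 4| / √(0 + 1 + 0)
  = |-5| / √1
  = 5 / 1
  ≈ 5

5


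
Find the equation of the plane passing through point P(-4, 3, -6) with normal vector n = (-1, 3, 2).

The plane through P with normal n = (a, b, c) satisfies n·(r - P) = 0,
i.e. ax + by + cz = a·x₀ + b·y₀ + c·z₀.
d = (-1)·(-4) + 3·3 + 2·(-6)
  = 4 + 9 - 12
  = 1
Equation: -x + 3y + 2z = 1

-x + 3y + 2z = 1


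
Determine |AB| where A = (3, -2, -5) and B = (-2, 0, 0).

d = √[(x₂-x₁)² + (y₂-y₁)² + (z₂-z₁)²]
  = √[(-5)² + 2² + 5²]
  = √[25 + 4 + 25]
  = √54
  ≈ 7.348

7.348


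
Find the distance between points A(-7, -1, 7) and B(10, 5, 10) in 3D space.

d = √[(x₂-x₁)² + (y₂-y₁)² + (z₂-z₁)²]
  = √[17² + 6² + 3²]
  = √[289 + 36 + 9]
  = √334
  ≈ 18.28

18.28


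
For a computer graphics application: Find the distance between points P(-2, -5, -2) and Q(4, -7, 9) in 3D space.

d = √[(x₂-x₁)² + (y₂-y₁)² + (z₂-z₁)²]
  = √[6² + (-2)² + 11²]
  = √[36 + 4 + 121]
  = √161
  ≈ 12.69

12.69


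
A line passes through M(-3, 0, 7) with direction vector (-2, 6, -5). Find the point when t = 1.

P(t) = M + t·d
  = (-3 + (-2)·1, 0 + 6·1, 7 + (-5)·1)
  = (-3 - 2, 0 + 6, 7 - 5)
  = (-5, 6, 2)

(-5, 6, 2)


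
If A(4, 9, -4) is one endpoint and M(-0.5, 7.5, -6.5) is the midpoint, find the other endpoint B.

B = 2M - A
  = (2·(-0.5) - 4, 2·7.5 - 9, 2·(-6.5) - (-4))
  = (-1 - 4, 15 - 9, -13 + 4)
  = (-5, 6, -9)

(-5, 6, -9)


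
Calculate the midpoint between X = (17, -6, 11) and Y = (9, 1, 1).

M = ((x₁+x₂)/2, (y₁+y₂)/2, (z₁+z₂)/2)
  = ((17 + 9)/2, (-6 + 1)/2, (11 + 1)/2)
  = (26/2, -5/2, 12/2)
  = (13, -2.5, 6)

(13, -2.5, 6)


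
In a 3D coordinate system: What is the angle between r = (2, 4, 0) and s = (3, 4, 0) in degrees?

r·s = 2·3 + 4·4 + 0·0 = 6 + 16 + 0 = 22
|r| = √(2² + 4² + 0²) = √20 ≈ 4.472
|s| = √(3² + 4² + 0²) = √25 ≈ 5
cos θ = (r·s)/(|r||s|) = 22/(4.472·5) ≈ 0.9839
θ = arccos(0.9839) ≈ 10.3°

10.3°


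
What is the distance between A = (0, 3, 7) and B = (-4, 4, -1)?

d = √[(x₂-x₁)² + (y₂-y₁)² + (z₂-z₁)²]
  = √[(-4)² + 1² + (-8)²]
  = √[16 + 1 + 64]
  = √81
  ≈ 9

9


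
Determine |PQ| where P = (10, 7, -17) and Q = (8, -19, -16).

d = √[(x₂-x₁)² + (y₂-y₁)² + (z₂-z₁)²]
  = √[(-2)² + (-26)² + 1²]
  = √[4 + 676 + 1]
  = √681
  ≈ 26.1

26.1


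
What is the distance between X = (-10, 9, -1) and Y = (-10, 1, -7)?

d = √[(x₂-x₁)² + (y₂-y₁)² + (z₂-z₁)²]
  = √[0² + (-8)² + (-6)²]
  = √[0 + 64 + 36]
  = √100
  ≈ 10

10


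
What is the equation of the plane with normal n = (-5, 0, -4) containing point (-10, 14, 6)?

The plane through P with normal n = (a, b, c) satisfies n·(r - P) = 0,
i.e. ax + by + cz = a·x₀ + b·y₀ + c·z₀.
d = (-5)·(-10) + 0·14 + (-4)·6
  = 50 + 0 - 24
  = 26
Equation: -5x - 4z = 26

-5x - 4z = 26


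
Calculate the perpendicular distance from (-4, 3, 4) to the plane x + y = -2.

distance = |a·x₀ + b·y₀ + c·z₀ - d| / √(a² + b² + c²)
  = |1·(-4) + 1·3 + 0·4 - (-2)| / √(1² + 1² + 0²)
  = |-4 + 3 + 0 + 2| / √(1 + 1 + 0)
  = |1| / √2
  = 1 / 1.414
  ≈ 0.7071

0.7071


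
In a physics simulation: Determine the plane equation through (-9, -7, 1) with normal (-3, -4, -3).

The plane through P with normal n = (a, b, c) satisfies n·(r - P) = 0,
i.e. ax + by + cz = a·x₀ + b·y₀ + c·z₀.
d = (-3)·(-9) + (-4)·(-7) + (-3)·1
  = 27 + 28 - 3
  = 52
Equation: -3x - 4y - 3z = 52

-3x - 4y - 3z = 52


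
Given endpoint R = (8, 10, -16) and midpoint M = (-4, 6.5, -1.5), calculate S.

S = 2M - R
  = (2·(-4) - 8, 2·6.5 - 10, 2·(-1.5) - (-16))
  = (-8 - 8, 13 - 10, -3 + 16)
  = (-16, 3, 13)

(-16, 3, 13)


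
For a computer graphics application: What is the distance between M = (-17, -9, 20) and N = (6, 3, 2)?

d = √[(x₂-x₁)² + (y₂-y₁)² + (z₂-z₁)²]
  = √[23² + 12² + (-18)²]
  = √[529 + 144 + 324]
  = √997
  ≈ 31.58

31.58


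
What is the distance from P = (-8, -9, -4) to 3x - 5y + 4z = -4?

distance = |a·x₀ + b·y₀ + c·z₀ - d| / √(a² + b² + c²)
  = |3·(-8) + (-5)·(-9) + 4·(-4) - (-4)| / √(3² + (-5)² + 4²)
  = |-24 + 45 - 16 + 4| / √(9 + 25 + 16)
  = |9| / √50
  = 9 / 7.071
  ≈ 1.273

1.273


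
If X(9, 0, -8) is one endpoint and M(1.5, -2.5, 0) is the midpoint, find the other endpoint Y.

Y = 2M - X
  = (2·1.5 - 9, 2·(-2.5) - 0, 2·0 - (-8))
  = (3 - 9, -5 + 0, 0 + 8)
  = (-6, -5, 8)

(-6, -5, 8)


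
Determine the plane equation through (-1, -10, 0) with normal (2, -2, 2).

The plane through P with normal n = (a, b, c) satisfies n·(r - P) = 0,
i.e. ax + by + cz = a·x₀ + b·y₀ + c·z₀.
d = 2·(-1) + (-2)·(-10) + 2·0
  = -2 + 20 + 0
  = 18
Equation: 2x - 2y + 2z = 18

2x - 2y + 2z = 18


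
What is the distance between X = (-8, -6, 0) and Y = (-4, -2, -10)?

d = √[(x₂-x₁)² + (y₂-y₁)² + (z₂-z₁)²]
  = √[4² + 4² + (-10)²]
  = √[16 + 16 + 100]
  = √132
  ≈ 11.49

11.49


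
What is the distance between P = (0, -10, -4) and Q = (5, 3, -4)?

d = √[(x₂-x₁)² + (y₂-y₁)² + (z₂-z₁)²]
  = √[5² + 13² + 0²]
  = √[25 + 169 + 0]
  = √194
  ≈ 13.93

13.93


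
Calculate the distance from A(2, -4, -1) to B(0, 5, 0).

d = √[(x₂-x₁)² + (y₂-y₁)² + (z₂-z₁)²]
  = √[(-2)² + 9² + 1²]
  = √[4 + 81 + 1]
  = √86
  ≈ 9.274

9.274


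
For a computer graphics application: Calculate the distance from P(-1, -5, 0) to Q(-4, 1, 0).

d = √[(x₂-x₁)² + (y₂-y₁)² + (z₂-z₁)²]
  = √[(-3)² + 6² + 0²]
  = √[9 + 36 + 0]
  = √45
  ≈ 6.708

6.708


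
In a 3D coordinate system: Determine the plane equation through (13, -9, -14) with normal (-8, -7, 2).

The plane through P with normal n = (a, b, c) satisfies n·(r - P) = 0,
i.e. ax + by + cz = a·x₀ + b·y₀ + c·z₀.
d = (-8)·13 + (-7)·(-9) + 2·(-14)
  = -104 + 63 - 28
  = -69
Equation: -8x - 7y + 2z = -69

-8x - 7y + 2z = -69


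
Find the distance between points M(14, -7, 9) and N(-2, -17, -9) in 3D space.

d = √[(x₂-x₁)² + (y₂-y₁)² + (z₂-z₁)²]
  = √[(-16)² + (-10)² + (-18)²]
  = √[256 + 100 + 324]
  = √680
  ≈ 26.08

26.08


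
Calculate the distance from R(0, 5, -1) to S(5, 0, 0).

d = √[(x₂-x₁)² + (y₂-y₁)² + (z₂-z₁)²]
  = √[5² + (-5)² + 1²]
  = √[25 + 25 + 1]
  = √51
  ≈ 7.141

7.141


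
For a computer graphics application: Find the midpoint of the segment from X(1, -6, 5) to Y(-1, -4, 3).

M = ((x₁+x₂)/2, (y₁+y₂)/2, (z₁+z₂)/2)
  = ((1 - 1)/2, (-6 - 4)/2, (5 + 3)/2)
  = (0/2, -10/2, 8/2)
  = (0, -5, 4)

(0, -5, 4)


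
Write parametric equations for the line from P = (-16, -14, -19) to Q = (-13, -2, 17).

Direction vector d = Q - P = (-13 + 16, -2 + 14, 17 + 19) = (3, 12, 36)
Parametric form r = P + t·d:
x = -16 + 3t, y = -14 + 12t, z = -19 + 36t

x = -16 + 3t, y = -14 + 12t, z = -19 + 36t


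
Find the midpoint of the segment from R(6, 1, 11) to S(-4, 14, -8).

M = ((x₁+x₂)/2, (y₁+y₂)/2, (z₁+z₂)/2)
  = ((6 - 4)/2, (1 + 14)/2, (11 - 8)/2)
  = (2/2, 15/2, 3/2)
  = (1, 7.5, 1.5)

(1, 7.5, 1.5)


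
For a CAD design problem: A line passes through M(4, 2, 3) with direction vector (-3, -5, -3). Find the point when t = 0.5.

P(t) = M + t·d
  = (4 + (-3)·0.5, 2 + (-5)·0.5, 3 + (-3)·0.5)
  = (4 - 1.5, 2 - 2.5, 3 - 1.5)
  = (2.5, -0.5, 1.5)

(2.5, -0.5, 1.5)


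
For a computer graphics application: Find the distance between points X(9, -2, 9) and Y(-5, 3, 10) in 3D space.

d = √[(x₂-x₁)² + (y₂-y₁)² + (z₂-z₁)²]
  = √[(-14)² + 5² + 1²]
  = √[196 + 25 + 1]
  = √222
  ≈ 14.9

14.9


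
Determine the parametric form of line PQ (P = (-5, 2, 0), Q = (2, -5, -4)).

Direction vector d = Q - P = (2 + 5, -5 - 2, -4 + 0) = (7, -7, -4)
Parametric form r = P + t·d:
x = -5 + 7t, y = 2 - 7t, z = 0 - 4t

x = -5 + 7t, y = 2 - 7t, z = 0 - 4t


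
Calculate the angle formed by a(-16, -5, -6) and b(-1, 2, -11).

a·b = (-16)·(-1) + (-5)·2 + (-6)·(-11) = 16 - 10 + 66 = 72
|a| = √((-16)² + (-5)² + (-6)²) = √317 ≈ 17.8
|b| = √((-1)² + 2² + (-11)²) = √126 ≈ 11.22
cos θ = (a·b)/(|a||b|) = 72/(17.8·11.22) ≈ 0.3603
θ = arccos(0.3603) ≈ 68.88°

68.88°


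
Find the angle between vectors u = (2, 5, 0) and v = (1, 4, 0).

u·v = 2·1 + 5·4 + 0·0 = 2 + 20 + 0 = 22
|u| = √(2² + 5² + 0²) = √29 ≈ 5.385
|v| = √(1² + 4² + 0²) = √17 ≈ 4.123
cos θ = (u·v)/(|u||v|) = 22/(5.385·4.123) ≈ 0.9908
θ = arccos(0.9908) ≈ 7.765°

7.765°


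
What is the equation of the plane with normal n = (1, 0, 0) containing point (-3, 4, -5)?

The plane through P with normal n = (a, b, c) satisfies n·(r - P) = 0,
i.e. ax + by + cz = a·x₀ + b·y₀ + c·z₀.
d = 1·(-3) + 0·4 + 0·(-5)
  = -3 + 0 + 0
  = -3
Equation: x = -3

x = -3


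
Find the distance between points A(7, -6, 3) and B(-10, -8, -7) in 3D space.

d = √[(x₂-x₁)² + (y₂-y₁)² + (z₂-z₁)²]
  = √[(-17)² + (-2)² + (-10)²]
  = √[289 + 4 + 100]
  = √393
  ≈ 19.82

19.82


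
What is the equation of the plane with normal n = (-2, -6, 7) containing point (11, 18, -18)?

The plane through P with normal n = (a, b, c) satisfies n·(r - P) = 0,
i.e. ax + by + cz = a·x₀ + b·y₀ + c·z₀.
d = (-2)·11 + (-6)·18 + 7·(-18)
  = -22 - 108 - 126
  = -256
Equation: -2x - 6y + 7z = -256

-2x - 6y + 7z = -256


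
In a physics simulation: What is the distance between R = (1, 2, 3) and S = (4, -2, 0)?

d = √[(x₂-x₁)² + (y₂-y₁)² + (z₂-z₁)²]
  = √[3² + (-4)² + (-3)²]
  = √[9 + 16 + 9]
  = √34
  ≈ 5.831

5.831


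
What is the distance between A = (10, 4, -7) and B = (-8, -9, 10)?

d = √[(x₂-x₁)² + (y₂-y₁)² + (z₂-z₁)²]
  = √[(-18)² + (-13)² + 17²]
  = √[324 + 169 + 289]
  = √782
  ≈ 27.96

27.96


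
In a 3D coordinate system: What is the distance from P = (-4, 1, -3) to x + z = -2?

distance = |a·x₀ + b·y₀ + c·z₀ - d| / √(a² + b² + c²)
  = |1·(-4) + 0·1 + 1·(-3) - (-2)| / √(1² + 0² + 1²)
  = |-4 + 0 - 3 + 2| / √(1 + 0 + 1)
  = |-5| / √2
  = 5 / 1.414
  ≈ 3.536

3.536


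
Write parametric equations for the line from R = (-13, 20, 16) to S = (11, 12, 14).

Direction vector d = S - R = (11 + 13, 12 - 20, 14 - 16) = (24, -8, -2)
Parametric form r = R + t·d:
x = -13 + 24t, y = 20 - 8t, z = 16 - 2t

x = -13 + 24t, y = 20 - 8t, z = 16 - 2t


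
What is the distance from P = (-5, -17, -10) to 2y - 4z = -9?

distance = |a·x₀ + b·y₀ + c·z₀ - d| / √(a² + b² + c²)
  = |0·(-5) + 2·(-17) + (-4)·(-10) - (-9)| / √(0² + 2² + (-4)²)
  = |0 - 34 + 40 + 9| / √(0 + 4 + 16)
  = |15| / √20
  = 15 / 4.472
  ≈ 3.354

3.354


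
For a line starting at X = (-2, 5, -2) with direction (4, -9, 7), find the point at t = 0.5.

P(t) = X + t·d
  = (-2 + 4·0.5, 5 + (-9)·0.5, -2 + 7·0.5)
  = (-2 + 2, 5 - 4.5, -2 + 3.5)
  = (0, 0.5, 1.5)

(0, 0.5, 1.5)


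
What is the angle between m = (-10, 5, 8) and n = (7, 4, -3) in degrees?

m·n = (-10)·7 + 5·4 + 8·(-3) = -70 + 20 - 24 = -74
|m| = √((-10)² + 5² + 8²) = √189 ≈ 13.75
|n| = √(7² + 4² + (-3)²) = √74 ≈ 8.602
cos θ = (m·n)/(|m||n|) = -74/(13.75·8.602) ≈ -0.6257
θ = arccos(-0.6257) ≈ 128.7°

128.7°


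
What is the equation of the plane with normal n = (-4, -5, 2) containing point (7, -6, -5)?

The plane through P with normal n = (a, b, c) satisfies n·(r - P) = 0,
i.e. ax + by + cz = a·x₀ + b·y₀ + c·z₀.
d = (-4)·7 + (-5)·(-6) + 2·(-5)
  = -28 + 30 - 10
  = -8
Equation: -4x - 5y + 2z = -8

-4x - 5y + 2z = -8


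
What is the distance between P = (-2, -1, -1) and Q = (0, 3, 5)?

d = √[(x₂-x₁)² + (y₂-y₁)² + (z₂-z₁)²]
  = √[2² + 4² + 6²]
  = √[4 + 16 + 36]
  = √56
  ≈ 7.483

7.483


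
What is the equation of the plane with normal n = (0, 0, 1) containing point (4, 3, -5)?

The plane through P with normal n = (a, b, c) satisfies n·(r - P) = 0,
i.e. ax + by + cz = a·x₀ + b·y₀ + c·z₀.
d = 0·4 + 0·3 + 1·(-5)
  = 0 + 0 - 5
  = -5
Equation: z = -5

z = -5


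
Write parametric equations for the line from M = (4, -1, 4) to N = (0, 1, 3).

Direction vector d = N - M = (0 - 4, 1 + 1, 3 - 4) = (-4, 2, -1)
Parametric form r = M + t·d:
x = 4 - 4t, y = -1 + 2t, z = 4 - t

x = 4 - 4t, y = -1 + 2t, z = 4 - t


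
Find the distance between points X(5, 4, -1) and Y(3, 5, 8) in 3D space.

d = √[(x₂-x₁)² + (y₂-y₁)² + (z₂-z₁)²]
  = √[(-2)² + 1² + 9²]
  = √[4 + 1 + 81]
  = √86
  ≈ 9.274

9.274


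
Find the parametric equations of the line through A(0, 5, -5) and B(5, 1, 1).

Direction vector d = B - A = (5 + 0, 1 - 5, 1 + 5) = (5, -4, 6)
Parametric form r = A + t·d:
x = 0 + 5t, y = 5 - 4t, z = -5 + 6t

x = 0 + 5t, y = 5 - 4t, z = -5 + 6t


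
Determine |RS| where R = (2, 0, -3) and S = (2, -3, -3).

d = √[(x₂-x₁)² + (y₂-y₁)² + (z₂-z₁)²]
  = √[0² + (-3)² + 0²]
  = √[0 + 9 + 0]
  = √9
  ≈ 3

3


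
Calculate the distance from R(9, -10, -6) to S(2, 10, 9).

d = √[(x₂-x₁)² + (y₂-y₁)² + (z₂-z₁)²]
  = √[(-7)² + 20² + 15²]
  = √[49 + 400 + 225]
  = √674
  ≈ 25.96

25.96


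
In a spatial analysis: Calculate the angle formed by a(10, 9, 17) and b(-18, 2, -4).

a·b = 10·(-18) + 9·2 + 17·(-4) = -180 + 18 - 68 = -230
|a| = √(10² + 9² + 17²) = √470 ≈ 21.68
|b| = √((-18)² + 2² + (-4)²) = √344 ≈ 18.55
cos θ = (a·b)/(|a||b|) = -230/(21.68·18.55) ≈ -0.572
θ = arccos(-0.572) ≈ 124.9°

124.9°


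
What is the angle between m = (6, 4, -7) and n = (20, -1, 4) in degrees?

m·n = 6·20 + 4·(-1) + (-7)·4 = 120 - 4 - 28 = 88
|m| = √(6² + 4² + (-7)²) = √101 ≈ 10.05
|n| = √(20² + (-1)² + 4²) = √417 ≈ 20.42
cos θ = (m·n)/(|m||n|) = 88/(10.05·20.42) ≈ 0.4288
θ = arccos(0.4288) ≈ 64.61°

64.61°


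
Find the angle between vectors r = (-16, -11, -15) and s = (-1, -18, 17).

r·s = (-16)·(-1) + (-11)·(-18) + (-15)·17 = 16 + 198 - 255 = -41
|r| = √((-16)² + (-11)² + (-15)²) = √602 ≈ 24.54
|s| = √((-1)² + (-18)² + 17²) = √614 ≈ 24.78
cos θ = (r·s)/(|r||s|) = -41/(24.54·24.78) ≈ -0.06744
θ = arccos(-0.06744) ≈ 93.87°

93.87°


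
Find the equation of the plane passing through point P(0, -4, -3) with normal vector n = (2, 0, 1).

The plane through P with normal n = (a, b, c) satisfies n·(r - P) = 0,
i.e. ax + by + cz = a·x₀ + b·y₀ + c·z₀.
d = 2·0 + 0·(-4) + 1·(-3)
  = 0 + 0 - 3
  = -3
Equation: 2x + z = -3

2x + z = -3


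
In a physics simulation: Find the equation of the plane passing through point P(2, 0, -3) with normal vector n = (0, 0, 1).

The plane through P with normal n = (a, b, c) satisfies n·(r - P) = 0,
i.e. ax + by + cz = a·x₀ + b·y₀ + c·z₀.
d = 0·2 + 0·0 + 1·(-3)
  = 0 + 0 - 3
  = -3
Equation: z = -3

z = -3


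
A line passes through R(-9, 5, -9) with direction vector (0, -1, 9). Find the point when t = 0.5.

P(t) = R + t·d
  = (-9 + 0·0.5, 5 + (-1)·0.5, -9 + 9·0.5)
  = (-9 + 0, 5 - 0.5, -9 + 4.5)
  = (-9, 4.5, -4.5)

(-9, 4.5, -4.5)


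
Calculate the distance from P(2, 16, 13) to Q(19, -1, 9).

d = √[(x₂-x₁)² + (y₂-y₁)² + (z₂-z₁)²]
  = √[17² + (-17)² + (-4)²]
  = √[289 + 289 + 16]
  = √594
  ≈ 24.37

24.37


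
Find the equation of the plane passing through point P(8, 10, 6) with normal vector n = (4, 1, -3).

The plane through P with normal n = (a, b, c) satisfies n·(r - P) = 0,
i.e. ax + by + cz = a·x₀ + b·y₀ + c·z₀.
d = 4·8 + 1·10 + (-3)·6
  = 32 + 10 - 18
  = 24
Equation: 4x + y - 3z = 24

4x + y - 3z = 24


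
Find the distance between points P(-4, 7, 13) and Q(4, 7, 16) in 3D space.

d = √[(x₂-x₁)² + (y₂-y₁)² + (z₂-z₁)²]
  = √[8² + 0² + 3²]
  = √[64 + 0 + 9]
  = √73
  ≈ 8.544

8.544


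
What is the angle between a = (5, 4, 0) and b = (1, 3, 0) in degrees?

a·b = 5·1 + 4·3 + 0·0 = 5 + 12 + 0 = 17
|a| = √(5² + 4² + 0²) = √41 ≈ 6.403
|b| = √(1² + 3² + 0²) = √10 ≈ 3.162
cos θ = (a·b)/(|a||b|) = 17/(6.403·3.162) ≈ 0.8396
θ = arccos(0.8396) ≈ 32.91°

32.91°


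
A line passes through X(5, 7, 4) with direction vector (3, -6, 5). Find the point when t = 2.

P(t) = X + t·d
  = (5 + 3·2, 7 + (-6)·2, 4 + 5·2)
  = (5 + 6, 7 - 12, 4 + 10)
  = (11, -5, 14)

(11, -5, 14)


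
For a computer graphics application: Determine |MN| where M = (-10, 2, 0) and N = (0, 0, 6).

d = √[(x₂-x₁)² + (y₂-y₁)² + (z₂-z₁)²]
  = √[10² + (-2)² + 6²]
  = √[100 + 4 + 36]
  = √140
  ≈ 11.83

11.83


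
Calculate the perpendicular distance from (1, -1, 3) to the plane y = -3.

distance = |a·x₀ + b·y₀ + c·z₀ - d| / √(a² + b² + c²)
  = |0·1 + 1·(-1) + 0·3 - (-3)| / √(0² + 1² + 0²)
  = |0 - 1 + 0 + 3| / √(0 + 1 + 0)
  = |2| / √1
  = 2 / 1
  ≈ 2

2


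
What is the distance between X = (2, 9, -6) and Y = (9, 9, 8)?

d = √[(x₂-x₁)² + (y₂-y₁)² + (z₂-z₁)²]
  = √[7² + 0² + 14²]
  = √[49 + 0 + 196]
  = √245
  ≈ 15.65

15.65


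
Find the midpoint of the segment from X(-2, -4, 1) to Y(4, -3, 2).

M = ((x₁+x₂)/2, (y₁+y₂)/2, (z₁+z₂)/2)
  = ((-2 + 4)/2, (-4 - 3)/2, (1 + 2)/2)
  = (2/2, -7/2, 3/2)
  = (1, -3.5, 1.5)

(1, -3.5, 1.5)


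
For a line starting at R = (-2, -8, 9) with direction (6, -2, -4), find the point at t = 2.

P(t) = R + t·d
  = (-2 + 6·2, -8 + (-2)·2, 9 + (-4)·2)
  = (-2 + 12, -8 - 4, 9 - 8)
  = (10, -12, 1)

(10, -12, 1)


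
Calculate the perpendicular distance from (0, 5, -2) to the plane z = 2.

distance = |a·x₀ + b·y₀ + c·z₀ - d| / √(a² + b² + c²)
  = |0·0 + 0·5 + 1·(-2) - 2| / √(0² + 0² + 1²)
  = |0 + 0 - 2 - 2| / √(0 + 0 + 1)
  = |-4| / √1
  = 4 / 1
  ≈ 4

4


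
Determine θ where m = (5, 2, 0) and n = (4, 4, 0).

m·n = 5·4 + 2·4 + 0·0 = 20 + 8 + 0 = 28
|m| = √(5² + 2² + 0²) = √29 ≈ 5.385
|n| = √(4² + 4² + 0²) = √32 ≈ 5.657
cos θ = (m·n)/(|m||n|) = 28/(5.385·5.657) ≈ 0.9191
θ = arccos(0.9191) ≈ 23.2°

23.2°


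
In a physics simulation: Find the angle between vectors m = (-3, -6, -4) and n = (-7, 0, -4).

m·n = (-3)·(-7) + (-6)·0 + (-4)·(-4) = 21 + 0 + 16 = 37
|m| = √((-3)² + (-6)² + (-4)²) = √61 ≈ 7.81
|n| = √((-7)² + 0² + (-4)²) = √65 ≈ 8.062
cos θ = (m·n)/(|m||n|) = 37/(7.81·8.062) ≈ 0.5876
θ = arccos(0.5876) ≈ 54.01°

54.01°


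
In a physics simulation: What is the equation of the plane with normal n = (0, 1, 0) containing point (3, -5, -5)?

The plane through P with normal n = (a, b, c) satisfies n·(r - P) = 0,
i.e. ax + by + cz = a·x₀ + b·y₀ + c·z₀.
d = 0·3 + 1·(-5) + 0·(-5)
  = 0 - 5 + 0
  = -5
Equation: y = -5

y = -5


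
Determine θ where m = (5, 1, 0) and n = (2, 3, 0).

m·n = 5·2 + 1·3 + 0·0 = 10 + 3 + 0 = 13
|m| = √(5² + 1² + 0²) = √26 ≈ 5.099
|n| = √(2² + 3² + 0²) = √13 ≈ 3.606
cos θ = (m·n)/(|m||n|) = 13/(5.099·3.606) ≈ 0.7071
θ = arccos(0.7071) ≈ 45°

45°


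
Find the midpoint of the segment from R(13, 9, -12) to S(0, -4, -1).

M = ((x₁+x₂)/2, (y₁+y₂)/2, (z₁+z₂)/2)
  = ((13 + 0)/2, (9 - 4)/2, (-12 - 1)/2)
  = (13/2, 5/2, -13/2)
  = (6.5, 2.5, -6.5)

(6.5, 2.5, -6.5)


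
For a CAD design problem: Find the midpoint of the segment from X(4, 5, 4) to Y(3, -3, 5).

M = ((x₁+x₂)/2, (y₁+y₂)/2, (z₁+z₂)/2)
  = ((4 + 3)/2, (5 - 3)/2, (4 + 5)/2)
  = (7/2, 2/2, 9/2)
  = (3.5, 1, 4.5)

(3.5, 1, 4.5)


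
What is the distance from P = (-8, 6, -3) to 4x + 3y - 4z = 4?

distance = |a·x₀ + b·y₀ + c·z₀ - d| / √(a² + b² + c²)
  = |4·(-8) + 3·6 + (-4)·(-3) - 4| / √(4² + 3² + (-4)²)
  = |-32 + 18 + 12 - 4| / √(16 + 9 + 16)
  = |-6| / √41
  = 6 / 6.403
  ≈ 0.937

0.937


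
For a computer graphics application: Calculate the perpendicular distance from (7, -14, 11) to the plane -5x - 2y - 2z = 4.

distance = |a·x₀ + b·y₀ + c·z₀ - d| / √(a² + b² + c²)
  = |(-5)·7 + (-2)·(-14) + (-2)·11 - 4| / √((-5)² + (-2)² + (-2)²)
  = |-35 + 28 - 22 - 4| / √(25 + 4 + 4)
  = |-33| / √33
  = 33 / 5.745
  ≈ 5.745

5.745


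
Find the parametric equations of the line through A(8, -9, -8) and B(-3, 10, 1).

Direction vector d = B - A = (-3 - 8, 10 + 9, 1 + 8) = (-11, 19, 9)
Parametric form r = A + t·d:
x = 8 - 11t, y = -9 + 19t, z = -8 + 9t

x = 8 - 11t, y = -9 + 19t, z = -8 + 9t


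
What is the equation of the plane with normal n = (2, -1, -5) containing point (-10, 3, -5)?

The plane through P with normal n = (a, b, c) satisfies n·(r - P) = 0,
i.e. ax + by + cz = a·x₀ + b·y₀ + c·z₀.
d = 2·(-10) + (-1)·3 + (-5)·(-5)
  = -20 - 3 + 25
  = 2
Equation: 2x - y - 5z = 2

2x - y - 5z = 2


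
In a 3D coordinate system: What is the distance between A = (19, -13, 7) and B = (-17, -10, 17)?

d = √[(x₂-x₁)² + (y₂-y₁)² + (z₂-z₁)²]
  = √[(-36)² + 3² + 10²]
  = √[1296 + 9 + 100]
  = √1405
  ≈ 37.48

37.48


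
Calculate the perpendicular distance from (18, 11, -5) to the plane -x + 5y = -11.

distance = |a·x₀ + b·y₀ + c·z₀ - d| / √(a² + b² + c²)
  = |(-1)·18 + 5·11 + 0·(-5) - (-11)| / √((-1)² + 5² + 0²)
  = |-18 + 55 + 0 + 11| / √(1 + 25 + 0)
  = |48| / √26
  = 48 / 5.099
  ≈ 9.414

9.414


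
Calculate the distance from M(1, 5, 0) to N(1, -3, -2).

d = √[(x₂-x₁)² + (y₂-y₁)² + (z₂-z₁)²]
  = √[0² + (-8)² + (-2)²]
  = √[0 + 64 + 4]
  = √68
  ≈ 8.246

8.246


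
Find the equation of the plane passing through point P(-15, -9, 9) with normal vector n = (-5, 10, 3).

The plane through P with normal n = (a, b, c) satisfies n·(r - P) = 0,
i.e. ax + by + cz = a·x₀ + b·y₀ + c·z₀.
d = (-5)·(-15) + 10·(-9) + 3·9
  = 75 - 90 + 27
  = 12
Equation: -5x + 10y + 3z = 12

-5x + 10y + 3z = 12


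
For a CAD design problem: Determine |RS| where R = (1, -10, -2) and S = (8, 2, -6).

d = √[(x₂-x₁)² + (y₂-y₁)² + (z₂-z₁)²]
  = √[7² + 12² + (-4)²]
  = √[49 + 144 + 16]
  = √209
  ≈ 14.46

14.46


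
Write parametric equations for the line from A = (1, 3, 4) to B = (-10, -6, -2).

Direction vector d = B - A = (-10 - 1, -6 - 3, -2 - 4) = (-11, -9, -6)
Parametric form r = A + t·d:
x = 1 - 11t, y = 3 - 9t, z = 4 - 6t

x = 1 - 11t, y = 3 - 9t, z = 4 - 6t


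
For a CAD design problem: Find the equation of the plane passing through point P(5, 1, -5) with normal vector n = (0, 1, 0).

The plane through P with normal n = (a, b, c) satisfies n·(r - P) = 0,
i.e. ax + by + cz = a·x₀ + b·y₀ + c·z₀.
d = 0·5 + 1·1 + 0·(-5)
  = 0 + 1 + 0
  = 1
Equation: y = 1

y = 1


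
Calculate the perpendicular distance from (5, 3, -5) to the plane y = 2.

distance = |a·x₀ + b·y₀ + c·z₀ - d| / √(a² + b² + c²)
  = |0·5 + 1·3 + 0·(-5) - 2| / √(0² + 1² + 0²)
  = |0 + 3 + 0 - 2| / √(0 + 1 + 0)
  = |1| / √1
  = 1 / 1
  ≈ 1

1


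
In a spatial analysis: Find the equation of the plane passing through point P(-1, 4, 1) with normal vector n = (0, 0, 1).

The plane through P with normal n = (a, b, c) satisfies n·(r - P) = 0,
i.e. ax + by + cz = a·x₀ + b·y₀ + c·z₀.
d = 0·(-1) + 0·4 + 1·1
  = 0 + 0 + 1
  = 1
Equation: z = 1

z = 1


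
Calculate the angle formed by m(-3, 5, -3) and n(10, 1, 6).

m·n = (-3)·10 + 5·1 + (-3)·6 = -30 + 5 - 18 = -43
|m| = √((-3)² + 5² + (-3)²) = √43 ≈ 6.557
|n| = √(10² + 1² + 6²) = √137 ≈ 11.7
cos θ = (m·n)/(|m||n|) = -43/(6.557·11.7) ≈ -0.5602
θ = arccos(-0.5602) ≈ 124.1°

124.1°


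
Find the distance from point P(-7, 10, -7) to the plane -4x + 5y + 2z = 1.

distance = |a·x₀ + b·y₀ + c·z₀ - d| / √(a² + b² + c²)
  = |(-4)·(-7) + 5·10 + 2·(-7) - 1| / √((-4)² + 5² + 2²)
  = |28 + 50 - 14 - 1| / √(16 + 25 + 4)
  = |63| / √45
  = 63 / 6.708
  ≈ 9.391

9.391


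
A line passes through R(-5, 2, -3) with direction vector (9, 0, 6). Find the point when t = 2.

P(t) = R + t·d
  = (-5 + 9·2, 2 + 0·2, -3 + 6·2)
  = (-5 + 18, 2 + 0, -3 + 12)
  = (13, 2, 9)

(13, 2, 9)


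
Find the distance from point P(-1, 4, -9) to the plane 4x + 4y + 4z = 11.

distance = |a·x₀ + b·y₀ + c·z₀ - d| / √(a² + b² + c²)
  = |4·(-1) + 4·4 + 4·(-9) - 11| / √(4² + 4² + 4²)
  = |-4 + 16 - 36 - 11| / √(16 + 16 + 16)
  = |-35| / √48
  = 35 / 6.928
  ≈ 5.052

5.052


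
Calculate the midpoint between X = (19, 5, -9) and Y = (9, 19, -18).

M = ((x₁+x₂)/2, (y₁+y₂)/2, (z₁+z₂)/2)
  = ((19 + 9)/2, (5 + 19)/2, (-9 - 18)/2)
  = (28/2, 24/2, -27/2)
  = (14, 12, -13.5)

(14, 12, -13.5)


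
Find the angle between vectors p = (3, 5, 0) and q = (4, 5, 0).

p·q = 3·4 + 5·5 + 0·0 = 12 + 25 + 0 = 37
|p| = √(3² + 5² + 0²) = √34 ≈ 5.831
|q| = √(4² + 5² + 0²) = √41 ≈ 6.403
cos θ = (p·q)/(|p||q|) = 37/(5.831·6.403) ≈ 0.991
θ = arccos(0.991) ≈ 7.696°

7.696°


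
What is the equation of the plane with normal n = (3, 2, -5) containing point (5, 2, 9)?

The plane through P with normal n = (a, b, c) satisfies n·(r - P) = 0,
i.e. ax + by + cz = a·x₀ + b·y₀ + c·z₀.
d = 3·5 + 2·2 + (-5)·9
  = 15 + 4 - 45
  = -26
Equation: 3x + 2y - 5z = -26

3x + 2y - 5z = -26


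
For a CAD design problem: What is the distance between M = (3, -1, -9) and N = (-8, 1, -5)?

d = √[(x₂-x₁)² + (y₂-y₁)² + (z₂-z₁)²]
  = √[(-11)² + 2² + 4²]
  = √[121 + 4 + 16]
  = √141
  ≈ 11.87

11.87


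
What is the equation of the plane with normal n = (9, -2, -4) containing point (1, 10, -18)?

The plane through P with normal n = (a, b, c) satisfies n·(r - P) = 0,
i.e. ax + by + cz = a·x₀ + b·y₀ + c·z₀.
d = 9·1 + (-2)·10 + (-4)·(-18)
  = 9 - 20 + 72
  = 61
Equation: 9x - 2y - 4z = 61

9x - 2y - 4z = 61


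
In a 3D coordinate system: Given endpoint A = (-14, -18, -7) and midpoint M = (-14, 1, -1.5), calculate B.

B = 2M - A
  = (2·(-14) - (-14), 2·1 - (-18), 2·(-1.5) - (-7))
  = (-28 + 14, 2 + 18, -3 + 7)
  = (-14, 20, 4)

(-14, 20, 4)


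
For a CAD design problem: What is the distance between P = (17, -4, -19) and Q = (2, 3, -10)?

d = √[(x₂-x₁)² + (y₂-y₁)² + (z₂-z₁)²]
  = √[(-15)² + 7² + 9²]
  = √[225 + 49 + 81]
  = √355
  ≈ 18.84

18.84


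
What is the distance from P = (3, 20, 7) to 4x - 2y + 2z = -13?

distance = |a·x₀ + b·y₀ + c·z₀ - d| / √(a² + b² + c²)
  = |4·3 + (-2)·20 + 2·7 - (-13)| / √(4² + (-2)² + 2²)
  = |12 - 40 + 14 + 13| / √(16 + 4 + 4)
  = |-1| / √24
  = 1 / 4.899
  ≈ 0.2041

0.2041


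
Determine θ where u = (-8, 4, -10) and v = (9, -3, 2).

u·v = (-8)·9 + 4·(-3) + (-10)·2 = -72 - 12 - 20 = -104
|u| = √((-8)² + 4² + (-10)²) = √180 ≈ 13.42
|v| = √(9² + (-3)² + 2²) = √94 ≈ 9.695
cos θ = (u·v)/(|u||v|) = -104/(13.42·9.695) ≈ -0.7995
θ = arccos(-0.7995) ≈ 143.1°

143.1°


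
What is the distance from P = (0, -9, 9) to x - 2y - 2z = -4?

distance = |a·x₀ + b·y₀ + c·z₀ - d| / √(a² + b² + c²)
  = |1·0 + (-2)·(-9) + (-2)·9 - (-4)| / √(1² + (-2)² + (-2)²)
  = |0 + 18 - 18 + 4| / √(1 + 4 + 4)
  = |4| / √9
  = 4 / 3
  ≈ 1.333

1.333


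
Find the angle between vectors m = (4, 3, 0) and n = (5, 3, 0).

m·n = 4·5 + 3·3 + 0·0 = 20 + 9 + 0 = 29
|m| = √(4² + 3² + 0²) = √25 ≈ 5
|n| = √(5² + 3² + 0²) = √34 ≈ 5.831
cos θ = (m·n)/(|m||n|) = 29/(5·5.831) ≈ 0.9947
θ = arccos(0.9947) ≈ 5.906°

5.906°


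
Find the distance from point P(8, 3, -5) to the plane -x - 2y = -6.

distance = |a·x₀ + b·y₀ + c·z₀ - d| / √(a² + b² + c²)
  = |(-1)·8 + (-2)·3 + 0·(-5) - (-6)| / √((-1)² + (-2)² + 0²)
  = |-8 - 6 + 0 + 6| / √(1 + 4 + 0)
  = |-8| / √5
  = 8 / 2.236
  ≈ 3.578

3.578


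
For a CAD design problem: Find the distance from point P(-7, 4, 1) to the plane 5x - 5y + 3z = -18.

distance = |a·x₀ + b·y₀ + c·z₀ - d| / √(a² + b² + c²)
  = |5·(-7) + (-5)·4 + 3·1 - (-18)| / √(5² + (-5)² + 3²)
  = |-35 - 20 + 3 + 18| / √(25 + 25 + 9)
  = |-34| / √59
  = 34 / 7.681
  ≈ 4.426

4.426


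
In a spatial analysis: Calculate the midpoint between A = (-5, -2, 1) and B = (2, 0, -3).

M = ((x₁+x₂)/2, (y₁+y₂)/2, (z₁+z₂)/2)
  = ((-5 + 2)/2, (-2 + 0)/2, (1 - 3)/2)
  = (-3/2, -2/2, -2/2)
  = (-1.5, -1, -1)

(-1.5, -1, -1)


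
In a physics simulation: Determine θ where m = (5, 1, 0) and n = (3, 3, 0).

m·n = 5·3 + 1·3 + 0·0 = 15 + 3 + 0 = 18
|m| = √(5² + 1² + 0²) = √26 ≈ 5.099
|n| = √(3² + 3² + 0²) = √18 ≈ 4.243
cos θ = (m·n)/(|m||n|) = 18/(5.099·4.243) ≈ 0.8321
θ = arccos(0.8321) ≈ 33.69°

33.69°


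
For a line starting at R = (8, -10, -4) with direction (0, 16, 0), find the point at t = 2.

P(t) = R + t·d
  = (8 + 0·2, -10 + 16·2, -4 + 0·2)
  = (8 + 0, -10 + 32, -4 + 0)
  = (8, 22, -4)

(8, 22, -4)


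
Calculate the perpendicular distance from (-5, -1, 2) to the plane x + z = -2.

distance = |a·x₀ + b·y₀ + c·z₀ - d| / √(a² + b² + c²)
  = |1·(-5) + 0·(-1) + 1·2 - (-2)| / √(1² + 0² + 1²)
  = |-5 + 0 + 2 + 2| / √(1 + 0 + 1)
  = |-1| / √2
  = 1 / 1.414
  ≈ 0.7071

0.7071


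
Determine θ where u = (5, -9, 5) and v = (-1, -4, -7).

u·v = 5·(-1) + (-9)·(-4) + 5·(-7) = -5 + 36 - 35 = -4
|u| = √(5² + (-9)² + 5²) = √131 ≈ 11.45
|v| = √((-1)² + (-4)² + (-7)²) = √66 ≈ 8.124
cos θ = (u·v)/(|u||v|) = -4/(11.45·8.124) ≈ -0.04302
θ = arccos(-0.04302) ≈ 92.47°

92.47°


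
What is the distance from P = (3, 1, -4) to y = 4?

distance = |a·x₀ + b·y₀ + c·z₀ - d| / √(a² + b² + c²)
  = |0·3 + 1·1 + 0·(-4) - 4| / √(0² + 1² + 0²)
  = |0 + 1 + 0 - 4| / √(0 + 1 + 0)
  = |-3| / √1
  = 3 / 1
  ≈ 3

3


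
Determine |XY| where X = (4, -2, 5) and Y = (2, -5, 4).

d = √[(x₂-x₁)² + (y₂-y₁)² + (z₂-z₁)²]
  = √[(-2)² + (-3)² + (-1)²]
  = √[4 + 9 + 1]
  = √14
  ≈ 3.742

3.742


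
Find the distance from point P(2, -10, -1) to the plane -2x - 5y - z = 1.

distance = |a·x₀ + b·y₀ + c·z₀ - d| / √(a² + b² + c²)
  = |(-2)·2 + (-5)·(-10) + (-1)·(-1) - 1| / √((-2)² + (-5)² + (-1)²)
  = |-4 + 50 + 1 - 1| / √(4 + 25 + 1)
  = |46| / √30
  = 46 / 5.477
  ≈ 8.398

8.398
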